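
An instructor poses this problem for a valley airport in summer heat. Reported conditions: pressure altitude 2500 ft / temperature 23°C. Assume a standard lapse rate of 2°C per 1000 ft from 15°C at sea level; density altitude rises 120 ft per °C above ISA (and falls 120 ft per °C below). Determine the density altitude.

4060 ft

ISA temperature at 2500 ft = 15 − 2 × (2500/1000) = 10°C.
ISA deviation = 23 − 10 = +13°C.
Density altitude = 2500 + 120 × (13) = 2500 + (+1560) = 4060 ft.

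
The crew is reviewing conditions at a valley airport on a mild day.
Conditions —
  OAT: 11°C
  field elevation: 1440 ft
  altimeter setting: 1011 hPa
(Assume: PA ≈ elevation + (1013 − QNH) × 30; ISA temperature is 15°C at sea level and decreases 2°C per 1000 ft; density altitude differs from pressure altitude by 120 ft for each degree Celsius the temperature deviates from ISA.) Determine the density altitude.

1380 ft

Pressure altitude = 1440 + (1013 − 1011) × 30 = 1440 + (+60) = 1500 ft.
ISA temperature at 1500 ft = 15 − 2 × (1500/1000) = 12°C.
ISA deviation = 11 − 12 = -1°C.
Density altitude = 1500 + 120 × (-1) = 1380 ft.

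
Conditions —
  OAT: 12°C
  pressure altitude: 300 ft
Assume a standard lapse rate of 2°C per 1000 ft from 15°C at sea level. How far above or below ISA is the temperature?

ISA temperature at 300 ft = 15 − 2 × (300/1000) = 14.4°C.
Deviation = OAT − ISA = 12 − 14.4 = -2.4°C.

ISA-2.4°C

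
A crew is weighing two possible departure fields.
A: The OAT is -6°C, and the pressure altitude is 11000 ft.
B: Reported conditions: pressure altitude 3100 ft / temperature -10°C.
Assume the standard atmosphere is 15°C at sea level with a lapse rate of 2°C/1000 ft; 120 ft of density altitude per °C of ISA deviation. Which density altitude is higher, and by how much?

A by 10276 ft

A: ISA temp = -7°C, deviation +1°C, DA = 11000 + 120 × 1 = 11120 ft.
B: ISA temp = 8.8°C, deviation -18.8°C, DA = 3100 + 120 × (-18.8) = 844 ft.
A is higher by 11120 − 844 = 10276 ft.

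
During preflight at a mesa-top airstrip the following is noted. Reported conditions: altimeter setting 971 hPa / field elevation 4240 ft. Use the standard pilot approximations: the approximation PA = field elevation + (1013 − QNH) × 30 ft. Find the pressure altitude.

Pressure correction = (1013 − 971) × 30 = +1260 ft.
Pressure altitude = 4240 + (+1260) = 5500 ft.

5500 ft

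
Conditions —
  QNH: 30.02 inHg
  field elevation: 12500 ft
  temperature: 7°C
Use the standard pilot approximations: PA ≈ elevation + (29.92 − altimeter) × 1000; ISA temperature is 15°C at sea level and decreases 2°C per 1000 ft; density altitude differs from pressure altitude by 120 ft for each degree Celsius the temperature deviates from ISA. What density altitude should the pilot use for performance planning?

Pressure altitude = 12500 + (29.92 − 30.02) × 1000 = 12500 + (-100) = 12400 ft.
ISA temperature at 12400 ft = 15 − 2 × (12400/1000) = -9.8°C.
ISA deviation = 7 − (-9.8) = +16.8°C.
Density altitude = 12400 + 120 × (16.8) = 14416 ft.

14416 ft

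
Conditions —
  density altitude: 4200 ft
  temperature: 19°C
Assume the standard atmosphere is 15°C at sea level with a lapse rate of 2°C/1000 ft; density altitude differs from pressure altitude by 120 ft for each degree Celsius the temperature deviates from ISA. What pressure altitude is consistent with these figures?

DA = PA + 120 × (OAT − (15 − 2·PA/1000)) = PA + 120·OAT − 1800 + 0.24·PA = 1.24·PA + 120·OAT − 1800.
So 1.24·PA = 4200 − 120 × 19 + 1800 = 3720.
PA = 3720 / 1.24 = 3000 ft.

3000 ft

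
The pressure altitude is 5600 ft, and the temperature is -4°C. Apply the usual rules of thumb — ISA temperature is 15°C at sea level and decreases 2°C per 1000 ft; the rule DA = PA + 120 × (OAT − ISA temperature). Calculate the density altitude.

ISA temperature at 5600 ft = 15 − 2 × (5600/1000) = 3.8°C.
ISA deviation = -4 − 3.8 = -7.8°C.
Density altitude = 5600 + 120 × (-7.8) = 5600 + (-936) = 4664 ft.

4664 ft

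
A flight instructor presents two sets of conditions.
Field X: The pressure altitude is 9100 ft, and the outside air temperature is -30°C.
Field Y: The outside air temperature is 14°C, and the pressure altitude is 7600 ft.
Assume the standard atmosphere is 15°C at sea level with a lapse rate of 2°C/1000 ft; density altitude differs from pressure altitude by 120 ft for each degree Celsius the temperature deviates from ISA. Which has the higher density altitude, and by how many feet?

Field Y by 3420 ft

Field X: ISA temp = -3.2°C, deviation -26.8°C, DA = 9100 + 120 × (-26.8) = 5884 ft.
Field Y: ISA temp = -0.2°C, deviation +14.2°C, DA = 7600 + 120 × 14.2 = 9304 ft.
Field Y is higher by 9304 − 5884 = 3420 ft.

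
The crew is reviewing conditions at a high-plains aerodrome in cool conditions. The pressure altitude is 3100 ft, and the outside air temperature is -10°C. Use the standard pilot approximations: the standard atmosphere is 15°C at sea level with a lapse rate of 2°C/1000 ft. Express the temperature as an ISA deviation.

ISA-18.8°C

ISA temperature at 3100 ft = 15 − 2 × (3100/1000) = 8.8°C.
Deviation = OAT − ISA = -10 − 8.8 = -18.8°C.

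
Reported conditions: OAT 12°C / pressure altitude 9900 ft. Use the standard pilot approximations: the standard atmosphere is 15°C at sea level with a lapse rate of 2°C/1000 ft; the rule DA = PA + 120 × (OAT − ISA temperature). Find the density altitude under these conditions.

ISA temperature at 9900 ft = 15 − 2 × (9900/1000) = -4.8°C.
ISA deviation = 12 − (-4.8) = +16.8°C.
Density altitude = 9900 + 120 × (16.8) = 9900 + (+2016) = 11916 ft.

11916 ft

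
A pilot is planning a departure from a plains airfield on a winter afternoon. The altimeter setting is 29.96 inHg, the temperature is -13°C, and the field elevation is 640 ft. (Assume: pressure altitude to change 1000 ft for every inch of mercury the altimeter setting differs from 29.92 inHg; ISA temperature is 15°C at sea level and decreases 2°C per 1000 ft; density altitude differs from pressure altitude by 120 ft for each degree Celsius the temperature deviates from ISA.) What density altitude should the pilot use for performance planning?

Pressure altitude = 640 + (29.92 − 29.96) × 1000 = 640 + (-40) = 600 ft.
ISA temperature at 600 ft = 15 − 2 × (600/1000) = 13.8°C.
ISA deviation = -13 − 13.8 = -26.8°C.
Density altitude = 600 + 120 × (-26.8) = -2616 ft.

-2616 ft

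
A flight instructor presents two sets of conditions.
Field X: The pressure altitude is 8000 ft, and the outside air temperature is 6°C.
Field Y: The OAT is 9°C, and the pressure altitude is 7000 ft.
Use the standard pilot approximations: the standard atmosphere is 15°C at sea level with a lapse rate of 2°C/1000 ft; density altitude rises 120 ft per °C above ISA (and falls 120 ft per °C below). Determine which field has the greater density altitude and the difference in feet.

Field X: ISA temp = -1°C, deviation +7°C, DA = 8000 + 120 × 7 = 8840 ft.
Field Y: ISA temp = 1°C, deviation +8°C, DA = 7000 + 120 × 8 = 7960 ft.
Field X is higher by 8840 − 7960 = 880 ft.

Field X by 880 ft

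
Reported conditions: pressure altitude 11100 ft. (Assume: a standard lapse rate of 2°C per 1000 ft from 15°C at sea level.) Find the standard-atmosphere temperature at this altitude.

ISA temperature = 15 − 2 × (11100/1000) = 15 − 22.2 = -7.2°C.

-7.2°C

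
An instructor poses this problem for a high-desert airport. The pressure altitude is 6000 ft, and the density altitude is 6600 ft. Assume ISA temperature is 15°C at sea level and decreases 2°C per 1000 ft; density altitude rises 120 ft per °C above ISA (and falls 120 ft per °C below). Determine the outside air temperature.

8°C

Density altitude − pressure altitude = 6600 − 6000 = +600 ft.
At 120 ft/°C that is an ISA deviation of 600/120 = +5°C.
ISA temperature at 6000 ft = 15 − 2 × (6000/1000) = 3°C.
OAT = ISA + deviation = 3 + (+5) = 8°C.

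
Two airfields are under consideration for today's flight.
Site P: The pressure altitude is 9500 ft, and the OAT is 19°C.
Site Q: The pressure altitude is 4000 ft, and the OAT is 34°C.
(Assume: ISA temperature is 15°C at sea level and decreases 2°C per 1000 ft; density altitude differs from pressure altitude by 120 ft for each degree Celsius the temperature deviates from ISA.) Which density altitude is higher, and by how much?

Site P: ISA temp = -4°C, deviation +23°C, DA = 9500 + 120 × 23 = 12260 ft.
Site Q: ISA temp = 7°C, deviation +27°C, DA = 4000 + 120 × 27 = 7240 ft.
Site P is higher by 12260 − 7240 = 5020 ft.

Site P by 5020 ft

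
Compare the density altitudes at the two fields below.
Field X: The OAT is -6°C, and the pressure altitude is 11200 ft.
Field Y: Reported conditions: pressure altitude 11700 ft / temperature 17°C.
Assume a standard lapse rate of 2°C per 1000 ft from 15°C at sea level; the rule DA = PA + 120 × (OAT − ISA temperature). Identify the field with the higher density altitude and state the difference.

Field X: ISA temp = -7.4°C, deviation +1.4°C, DA = 11200 + 120 × 1.4 = 11368 ft.
Field Y: ISA temp = -8.4°C, deviation +25.4°C, DA = 11700 + 120 × 25.4 = 14748 ft.
Field Y is higher by 14748 − 11368 = 3380 ft.

Field Y by 3380 ft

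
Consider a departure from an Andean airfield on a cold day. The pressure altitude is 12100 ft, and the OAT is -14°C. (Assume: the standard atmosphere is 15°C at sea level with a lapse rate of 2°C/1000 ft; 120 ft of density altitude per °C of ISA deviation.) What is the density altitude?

ISA temperature at 12100 ft = 15 − 2 × (12100/1000) = -9.2°C.
ISA deviation = -14 − (-9.2) = -4.8°C.
Density altitude = 12100 + 120 × (-4.8) = 12100 + (-576) = 11524 ft.

11524 ft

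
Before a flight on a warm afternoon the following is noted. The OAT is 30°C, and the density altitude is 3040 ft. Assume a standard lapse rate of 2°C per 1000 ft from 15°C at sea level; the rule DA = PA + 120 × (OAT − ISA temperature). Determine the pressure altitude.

DA = PA + 120 × (OAT − (15 − 2·PA/1000)) = PA + 120·OAT − 1800 + 0.24·PA = 1.24·PA + 120·OAT − 1800.
So 1.24·PA = 3040 − 120 × 30 + 1800 = 1240.
PA = 1240 / 1.24 = 1000 ft.

1000 ft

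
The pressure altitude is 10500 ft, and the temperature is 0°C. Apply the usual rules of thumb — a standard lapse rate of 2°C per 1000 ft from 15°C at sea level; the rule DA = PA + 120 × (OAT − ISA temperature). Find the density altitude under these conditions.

ISA temperature at 10500 ft = 15 − 2 × (10500/1000) = -6°C.
ISA deviation = 0 − (-6) = +6°C.
Density altitude = 10500 + 120 × (6) = 10500 + (+720) = 11220 ft.

11220 ft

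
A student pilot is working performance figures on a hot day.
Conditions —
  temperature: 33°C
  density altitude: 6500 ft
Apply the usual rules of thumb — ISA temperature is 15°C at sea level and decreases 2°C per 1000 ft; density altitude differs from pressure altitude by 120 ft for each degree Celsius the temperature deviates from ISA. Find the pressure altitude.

3500 ft

DA = PA + 120 × (OAT − (15 − 2·PA/1000)) = PA + 120·OAT − 1800 + 0.24·PA = 1.24·PA + 120·OAT − 1800.
So 1.24·PA = 6500 − 120 × 33 + 1800 = 4340.
PA = 4340 / 1.24 = 3500 ft.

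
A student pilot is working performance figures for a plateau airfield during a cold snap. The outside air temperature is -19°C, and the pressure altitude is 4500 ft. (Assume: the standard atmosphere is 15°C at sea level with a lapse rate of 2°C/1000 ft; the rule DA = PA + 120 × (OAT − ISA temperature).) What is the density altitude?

ISA temperature at 4500 ft = 15 − 2 × (4500/1000) = 6°C.
ISA deviation = -19 − 6 = -25°C.
Density altitude = 4500 + 120 × (-25) = 4500 + (-3000) = 1500 ft.

1500 ft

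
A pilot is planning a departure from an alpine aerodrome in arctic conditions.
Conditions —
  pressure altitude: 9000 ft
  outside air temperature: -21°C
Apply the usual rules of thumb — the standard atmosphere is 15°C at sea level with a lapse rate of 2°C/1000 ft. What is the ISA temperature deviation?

ISA-18°C

ISA temperature at 9000 ft = 15 − 2 × (9000/1000) = -3°C.
Deviation = OAT − ISA = -21 − (-3) = -18°C.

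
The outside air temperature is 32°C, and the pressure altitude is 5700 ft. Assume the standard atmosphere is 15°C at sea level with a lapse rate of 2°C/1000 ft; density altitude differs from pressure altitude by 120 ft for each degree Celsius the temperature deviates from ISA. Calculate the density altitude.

ISA temperature at 5700 ft = 15 − 2 × (5700/1000) = 3.6°C.
ISA deviation = 32 − 3.6 = +28.4°C.
Density altitude = 5700 + 120 × (28.4) = 5700 + (+3408) = 9108 ft.

9108 ft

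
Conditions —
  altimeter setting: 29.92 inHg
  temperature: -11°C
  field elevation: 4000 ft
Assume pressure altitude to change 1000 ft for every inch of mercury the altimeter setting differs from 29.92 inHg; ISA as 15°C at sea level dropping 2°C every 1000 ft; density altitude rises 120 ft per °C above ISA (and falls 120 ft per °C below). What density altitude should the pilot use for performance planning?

Pressure altitude = 4000 + (29.92 − 29.92) × 1000 = 4000 + (0) = 4000 ft.
ISA temperature at 4000 ft = 15 − 2 × (4000/1000) = 7°C.
ISA deviation = -11 − 7 = -18°C.
Density altitude = 4000 + 120 × (-18) = 1840 ft.

1840 ft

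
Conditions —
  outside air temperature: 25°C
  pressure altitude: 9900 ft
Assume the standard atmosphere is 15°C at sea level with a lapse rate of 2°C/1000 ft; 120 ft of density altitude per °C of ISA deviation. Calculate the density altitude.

ISA temperature at 9900 ft = 15 − 2 × (9900/1000) = -4.8°C.
ISA deviation = 25 − (-4.8) = +29.8°C.
Density altitude = 9900 + 120 × (29.8) = 9900 + (+3576) = 13476 ft.

13476 ft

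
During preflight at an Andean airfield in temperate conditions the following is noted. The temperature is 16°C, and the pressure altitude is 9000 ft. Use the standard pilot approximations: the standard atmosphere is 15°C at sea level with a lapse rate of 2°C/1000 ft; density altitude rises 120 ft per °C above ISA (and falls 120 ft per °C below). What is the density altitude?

ISA temperature at 9000 ft = 15 − 2 × (9000/1000) = -3°C.
ISA deviation = 16 − (-3) = +19°C.
Density altitude = 9000 + 120 × (19) = 9000 + (+2280) = 11280 ft.

11280 ft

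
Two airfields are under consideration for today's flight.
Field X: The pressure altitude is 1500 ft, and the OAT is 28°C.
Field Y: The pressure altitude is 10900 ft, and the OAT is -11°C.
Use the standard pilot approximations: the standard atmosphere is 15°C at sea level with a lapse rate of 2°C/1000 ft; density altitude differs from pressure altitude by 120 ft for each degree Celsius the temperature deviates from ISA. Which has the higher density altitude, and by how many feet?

Field X: ISA temp = 12°C, deviation +16°C, DA = 1500 + 120 × 16 = 3420 ft.
Field Y: ISA temp = -6.8°C, deviation -4.2°C, DA = 10900 + 120 × (-4.2) = 10396 ft.
Field Y is higher by 10396 − 3420 = 6976 ft.

Field Y by 6976 ft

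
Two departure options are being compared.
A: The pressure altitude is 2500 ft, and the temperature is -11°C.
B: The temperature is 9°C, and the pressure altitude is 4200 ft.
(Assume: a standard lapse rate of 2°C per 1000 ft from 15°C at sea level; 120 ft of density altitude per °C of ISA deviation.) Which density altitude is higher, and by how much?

B by 4508 ft

A: ISA temp = 10°C, deviation -21°C, DA = 2500 + 120 × (-21) = -20 ft.
B: ISA temp = 6.6°C, deviation +2.4°C, DA = 4200 + 120 × 2.4 = 4488 ft.
B is higher by 4488 − (-20) = 4508 ft.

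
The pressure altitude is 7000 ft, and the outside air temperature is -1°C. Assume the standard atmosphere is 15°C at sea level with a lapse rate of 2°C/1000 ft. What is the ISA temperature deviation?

ISA-2°C

ISA temperature at 7000 ft = 15 − 2 × (7000/1000) = 1°C.
Deviation = OAT − ISA = -1 − 1 = -2°C.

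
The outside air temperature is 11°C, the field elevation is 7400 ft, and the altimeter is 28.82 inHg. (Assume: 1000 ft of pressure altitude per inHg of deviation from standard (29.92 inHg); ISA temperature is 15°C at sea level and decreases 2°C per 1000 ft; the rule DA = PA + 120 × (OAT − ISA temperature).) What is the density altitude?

10060 ft

Pressure altitude = 7400 + (29.92 − 28.82) × 1000 = 7400 + (+1100) = 8500 ft.
ISA temperature at 8500 ft = 15 − 2 × (8500/1000) = -2°C.
ISA deviation = 11 − (-2) = +13°C.
Density altitude = 8500 + 120 × (13) = 10060 ft.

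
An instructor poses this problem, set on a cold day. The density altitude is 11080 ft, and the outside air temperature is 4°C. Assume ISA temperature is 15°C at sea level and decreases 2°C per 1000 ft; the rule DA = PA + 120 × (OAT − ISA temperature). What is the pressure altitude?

DA = PA + 120 × (OAT − (15 − 2·PA/1000)) = PA + 120·OAT − 1800 + 0.24·PA = 1.24·PA + 120·OAT − 1800.
So 1.24·PA = 11080 − 120 × 4 + 1800 = 12400.
PA = 12400 / 1.24 = 10000 ft.

10000 ft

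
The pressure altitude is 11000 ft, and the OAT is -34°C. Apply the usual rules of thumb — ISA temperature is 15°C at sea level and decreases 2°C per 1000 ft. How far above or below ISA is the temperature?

ISA temperature at 11000 ft = 15 − 2 × (11000/1000) = -7°C.
Deviation = OAT − ISA = -34 − (-7) = -27°C.

ISA-27°C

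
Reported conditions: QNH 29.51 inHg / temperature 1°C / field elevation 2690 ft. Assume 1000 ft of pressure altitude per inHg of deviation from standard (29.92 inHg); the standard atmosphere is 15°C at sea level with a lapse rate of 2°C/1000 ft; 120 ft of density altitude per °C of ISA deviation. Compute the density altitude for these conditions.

Pressure altitude = 2690 + (29.92 − 29.51) × 1000 = 2690 + (+410) = 3100 ft.
ISA temperature at 3100 ft = 15 − 2 × (3100/1000) = 8.8°C.
ISA deviation = 1 − 8.8 = -7.8°C.
Density altitude = 3100 + 120 × (-7.8) = 2164 ft.

2164 ft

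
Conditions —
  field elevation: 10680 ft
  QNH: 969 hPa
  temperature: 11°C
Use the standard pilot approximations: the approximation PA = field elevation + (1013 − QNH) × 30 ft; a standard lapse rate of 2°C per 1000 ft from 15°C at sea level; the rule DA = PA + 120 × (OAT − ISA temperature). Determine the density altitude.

Pressure altitude = 10680 + (1013 − 969) × 30 = 10680 + (+1320) = 12000 ft.
ISA temperature at 12000 ft = 15 − 2 × (12000/1000) = -9°C.
ISA deviation = 11 − (-9) = +20°C.
Density altitude = 12000 + 120 × (20) = 14400 ft.

14400 ft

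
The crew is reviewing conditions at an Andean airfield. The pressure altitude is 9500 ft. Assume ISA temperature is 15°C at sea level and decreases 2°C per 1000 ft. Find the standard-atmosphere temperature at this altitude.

-4°C

ISA temperature = 15 − 2 × (9500/1000) = 15 − 19 = -4°C.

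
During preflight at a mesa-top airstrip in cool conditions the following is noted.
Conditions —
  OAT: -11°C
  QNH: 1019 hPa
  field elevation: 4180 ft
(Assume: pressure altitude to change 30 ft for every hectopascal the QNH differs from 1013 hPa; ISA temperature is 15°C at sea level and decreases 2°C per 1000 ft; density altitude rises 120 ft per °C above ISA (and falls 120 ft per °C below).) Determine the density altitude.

Pressure altitude = 4180 + (1013 − 1019) × 30 = 4180 + (-180) = 4000 ft.
ISA temperature at 4000 ft = 15 − 2 × (4000/1000) = 7°C.
ISA deviation = -11 − 7 = -18°C.
Density altitude = 4000 + 120 × (-18) = 1840 ft.

1840 ft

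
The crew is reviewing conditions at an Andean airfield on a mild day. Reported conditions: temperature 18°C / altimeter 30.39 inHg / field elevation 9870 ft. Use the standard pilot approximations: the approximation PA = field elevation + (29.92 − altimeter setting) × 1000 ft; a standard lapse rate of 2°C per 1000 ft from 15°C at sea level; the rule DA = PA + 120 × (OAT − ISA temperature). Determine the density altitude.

12016 ft

Pressure altitude = 9870 + (29.92 − 30.39) × 1000 = 9870 + (-470) = 9400 ft.
ISA temperature at 9400 ft = 15 − 2 × (9400/1000) = -3.8°C.
ISA deviation = 18 − (-3.8) = +21.8°C.
Density altitude = 9400 + 120 × (21.8) = 12016 ft.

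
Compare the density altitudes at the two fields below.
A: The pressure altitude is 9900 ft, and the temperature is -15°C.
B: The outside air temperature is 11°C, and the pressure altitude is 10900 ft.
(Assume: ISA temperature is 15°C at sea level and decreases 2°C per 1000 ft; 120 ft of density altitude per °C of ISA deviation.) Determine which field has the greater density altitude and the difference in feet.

A: ISA temp = -4.8°C, deviation -10.2°C, DA = 9900 + 120 × (-10.2) = 8676 ft.
B: ISA temp = -6.8°C, deviation +17.8°C, DA = 10900 + 120 × 17.8 = 13036 ft.
B is higher by 13036 − 8676 = 4360 ft.

B by 4360 ft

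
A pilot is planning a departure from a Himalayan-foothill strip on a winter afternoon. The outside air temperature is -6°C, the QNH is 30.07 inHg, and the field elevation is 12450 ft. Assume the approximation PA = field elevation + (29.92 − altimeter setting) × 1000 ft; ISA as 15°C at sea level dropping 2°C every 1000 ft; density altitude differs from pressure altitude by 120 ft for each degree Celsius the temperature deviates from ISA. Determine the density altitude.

12732 ft

Pressure altitude = 12450 + (29.92 − 30.07) × 1000 = 12450 + (-150) = 12300 ft.
ISA temperature at 12300 ft = 15 − 2 × (12300/1000) = -9.6°C.
ISA deviation = -6 − (-9.6) = +3.6°C.
Density altitude = 12300 + 120 × (3.6) = 12732 ft.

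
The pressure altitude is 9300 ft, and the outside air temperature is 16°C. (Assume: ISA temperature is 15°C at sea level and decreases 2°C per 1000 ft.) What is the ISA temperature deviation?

ISA+19.6°C

ISA temperature at 9300 ft = 15 − 2 × (9300/1000) = -3.6°C.
Deviation = OAT − ISA = 16 − (-3.6) = +19.6°C.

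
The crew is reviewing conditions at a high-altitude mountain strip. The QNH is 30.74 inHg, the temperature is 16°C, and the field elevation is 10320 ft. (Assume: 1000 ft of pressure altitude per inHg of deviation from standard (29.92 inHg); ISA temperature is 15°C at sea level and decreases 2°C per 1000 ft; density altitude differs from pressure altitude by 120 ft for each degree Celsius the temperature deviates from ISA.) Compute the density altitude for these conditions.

11900 ft

Pressure altitude = 10320 + (29.92 − 30.74) × 1000 = 10320 + (-820) = 9500 ft.
ISA temperature at 9500 ft = 15 − 2 × (9500/1000) = -4°C.
ISA deviation = 16 − (-4) = +20°C.
Density altitude = 9500 + 120 × (20) = 11900 ft.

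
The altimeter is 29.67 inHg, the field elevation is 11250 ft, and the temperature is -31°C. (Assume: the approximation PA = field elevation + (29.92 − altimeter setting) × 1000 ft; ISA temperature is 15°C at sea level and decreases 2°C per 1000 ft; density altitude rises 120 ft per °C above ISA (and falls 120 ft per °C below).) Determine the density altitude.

8740 ft

Pressure altitude = 11250 + (29.92 − 29.67) × 1000 = 11250 + (+250) = 11500 ft.
ISA temperature at 11500 ft = 15 − 2 × (11500/1000) = -8°C.
ISA deviation = -31 − (-8) = -23°C.
Density altitude = 11500 + 120 × (-23) = 8740 ft.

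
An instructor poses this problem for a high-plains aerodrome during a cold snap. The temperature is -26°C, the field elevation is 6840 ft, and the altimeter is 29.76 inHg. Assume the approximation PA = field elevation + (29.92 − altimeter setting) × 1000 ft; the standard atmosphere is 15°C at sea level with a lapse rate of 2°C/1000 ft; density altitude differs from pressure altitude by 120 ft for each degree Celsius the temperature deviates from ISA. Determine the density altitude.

3760 ft

Pressure altitude = 6840 + (29.92 − 29.76) × 1000 = 6840 + (+160) = 7000 ft.
ISA temperature at 7000 ft = 15 − 2 × (7000/1000) = 1°C.
ISA deviation = -26 − 1 = -27°C.
Density altitude = 7000 + 120 × (-27) = 3760 ft.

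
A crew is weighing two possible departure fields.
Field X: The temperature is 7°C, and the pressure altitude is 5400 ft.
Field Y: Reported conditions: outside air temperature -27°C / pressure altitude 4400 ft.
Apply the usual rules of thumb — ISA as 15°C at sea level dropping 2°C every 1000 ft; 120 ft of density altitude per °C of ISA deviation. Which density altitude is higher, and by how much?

Field X by 5320 ft

Field X: ISA temp = 4.2°C, deviation +2.8°C, DA = 5400 + 120 × 2.8 = 5736 ft.
Field Y: ISA temp = 6.2°C, deviation -33.2°C, DA = 4400 + 120 × (-33.2) = 416 ft.
Field X is higher by 5736 − 416 = 5320 ft.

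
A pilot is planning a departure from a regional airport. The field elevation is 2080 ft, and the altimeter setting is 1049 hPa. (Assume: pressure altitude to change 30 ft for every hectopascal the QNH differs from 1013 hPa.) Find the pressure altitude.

Pressure correction = (1013 − 1049) × 30 = -1080 ft.
Pressure altitude = 2080 + (-1080) = 1000 ft.

1000 ft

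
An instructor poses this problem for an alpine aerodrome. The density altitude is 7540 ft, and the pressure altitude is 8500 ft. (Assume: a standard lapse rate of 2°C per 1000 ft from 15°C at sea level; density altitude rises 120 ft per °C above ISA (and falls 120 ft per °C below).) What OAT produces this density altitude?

Density altitude − pressure altitude = 7540 − 8500 = -960 ft.
At 120 ft/°C that is an ISA deviation of -960/120 = -8°C.
ISA temperature at 8500 ft = 15 − 2 × (8500/1000) = -2°C.
OAT = ISA + deviation = -2 + (-8) = -10°C.

-10°C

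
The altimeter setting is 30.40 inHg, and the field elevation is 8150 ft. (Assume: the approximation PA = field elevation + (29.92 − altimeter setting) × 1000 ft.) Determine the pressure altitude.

7670 ft

Pressure correction = (29.92 − 30.40) × 1000 = -480 ft.
Pressure altitude = 8150 + (-480) = 7670 ft.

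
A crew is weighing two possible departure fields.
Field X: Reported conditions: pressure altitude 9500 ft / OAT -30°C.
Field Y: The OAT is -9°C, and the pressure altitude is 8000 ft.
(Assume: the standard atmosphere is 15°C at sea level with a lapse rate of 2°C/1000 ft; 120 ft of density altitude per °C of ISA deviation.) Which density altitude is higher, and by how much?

Field X: ISA temp = -4°C, deviation -26°C, DA = 9500 + 120 × (-26) = 6380 ft.
Field Y: ISA temp = -1°C, deviation -8°C, DA = 8000 + 120 × (-8) = 7040 ft.
Field Y is higher by 7040 − 6380 = 660 ft.

Field Y by 660 ft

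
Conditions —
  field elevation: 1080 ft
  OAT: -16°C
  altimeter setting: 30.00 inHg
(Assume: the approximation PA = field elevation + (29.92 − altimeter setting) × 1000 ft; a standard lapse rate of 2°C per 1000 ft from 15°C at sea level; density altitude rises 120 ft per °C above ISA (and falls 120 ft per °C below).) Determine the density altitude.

Pressure altitude = 1080 + (29.92 − 30.00) × 1000 = 1080 + (-80) = 1000 ft.
ISA temperature at 1000 ft = 15 − 2 × (1000/1000) = 13°C.
ISA deviation = -16 − 13 = -29°C.
Density altitude = 1000 + 120 × (-29) = -2480 ft.

-2480 ft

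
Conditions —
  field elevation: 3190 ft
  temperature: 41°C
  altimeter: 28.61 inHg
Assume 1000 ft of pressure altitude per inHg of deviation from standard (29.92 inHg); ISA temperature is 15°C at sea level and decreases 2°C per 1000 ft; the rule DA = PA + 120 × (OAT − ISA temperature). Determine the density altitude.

Pressure altitude = 3190 + (29.92 − 28.61) × 1000 = 3190 + (+1310) = 4500 ft.
ISA temperature at 4500 ft = 15 − 2 × (4500/1000) = 6°C.
ISA deviation = 41 − 6 = +35°C.
Density altitude = 4500 + 120 × (35) = 8700 ft.

8700 ft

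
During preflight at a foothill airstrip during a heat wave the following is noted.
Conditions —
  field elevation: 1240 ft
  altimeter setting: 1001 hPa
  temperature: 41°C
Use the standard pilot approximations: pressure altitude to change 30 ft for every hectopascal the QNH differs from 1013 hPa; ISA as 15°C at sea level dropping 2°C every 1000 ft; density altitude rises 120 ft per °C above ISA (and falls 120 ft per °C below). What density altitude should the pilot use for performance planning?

5104 ft

Pressure altitude = 1240 + (1013 − 1001) × 30 = 1240 + (+360) = 1600 ft.
ISA temperature at 1600 ft = 15 − 2 × (1600/1000) = 11.8°C.
ISA deviation = 41 − 11.8 = +29.2°C.
Density altitude = 1600 + 120 × (29.2) = 5104 ft.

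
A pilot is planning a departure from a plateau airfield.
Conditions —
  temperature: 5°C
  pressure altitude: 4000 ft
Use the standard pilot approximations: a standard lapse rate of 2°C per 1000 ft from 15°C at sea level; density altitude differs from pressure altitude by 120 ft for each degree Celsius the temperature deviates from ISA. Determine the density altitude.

3760 ft

ISA temperature at 4000 ft = 15 − 2 × (4000/1000) = 7°C.
ISA deviation = 5 − 7 = -2°C.
Density altitude = 4000 + 120 × (-2) = 4000 + (-240) = 3760 ft.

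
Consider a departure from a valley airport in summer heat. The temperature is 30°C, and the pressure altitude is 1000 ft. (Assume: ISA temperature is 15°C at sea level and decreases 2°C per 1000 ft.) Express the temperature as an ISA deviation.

ISA temperature at 1000 ft = 15 − 2 × (1000/1000) = 13°C.
Deviation = OAT − ISA = 30 − 13 = +17°C.

ISA+17°C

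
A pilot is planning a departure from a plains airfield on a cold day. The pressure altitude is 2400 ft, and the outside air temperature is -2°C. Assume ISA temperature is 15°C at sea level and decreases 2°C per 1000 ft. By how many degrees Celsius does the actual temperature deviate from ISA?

ISA temperature at 2400 ft = 15 − 2 × (2400/1000) = 10.2°C.
Deviation = OAT − ISA = -2 − 10.2 = -12.2°C.

ISA-12.2°C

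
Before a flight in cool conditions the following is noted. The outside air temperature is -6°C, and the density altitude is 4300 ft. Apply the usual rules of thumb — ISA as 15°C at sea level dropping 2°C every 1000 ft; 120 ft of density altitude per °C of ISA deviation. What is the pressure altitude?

DA = PA + 120 × (OAT − (15 − 2·PA/1000)) = PA + 120·OAT − 1800 + 0.24·PA = 1.24·PA + 120·OAT − 1800.
So 1.24·PA = 4300 − 120 × (-6) + 1800 = 6820.
PA = 6820 / 1.24 = 5500 ft.

5500 ft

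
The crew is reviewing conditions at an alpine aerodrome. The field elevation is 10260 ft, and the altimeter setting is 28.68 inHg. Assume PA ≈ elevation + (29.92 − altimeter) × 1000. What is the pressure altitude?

Pressure correction = (29.92 − 28.68) × 1000 = +1240 ft.
Pressure altitude = 10260 + (+1240) = 11500 ft.

11500 ft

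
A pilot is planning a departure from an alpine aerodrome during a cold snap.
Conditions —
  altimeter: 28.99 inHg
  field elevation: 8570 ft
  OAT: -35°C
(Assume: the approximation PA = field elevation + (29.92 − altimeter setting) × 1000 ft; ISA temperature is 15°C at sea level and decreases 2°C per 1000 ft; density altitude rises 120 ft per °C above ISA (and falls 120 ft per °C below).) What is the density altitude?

Pressure altitude = 8570 + (29.92 − 28.99) × 1000 = 8570 + (+930) = 9500 ft.
ISA temperature at 9500 ft = 15 − 2 × (9500/1000) = -4°C.
ISA deviation = -35 − (-4) = -31°C.
Density altitude = 9500 + 120 × (-31) = 5780 ft.

5780 ft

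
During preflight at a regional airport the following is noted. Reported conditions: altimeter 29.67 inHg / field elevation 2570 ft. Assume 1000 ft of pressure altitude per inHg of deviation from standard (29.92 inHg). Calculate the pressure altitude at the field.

Pressure correction = (29.92 − 29.67) × 1000 = +250 ft.
Pressure altitude = 2570 + (+250) = 2820 ft.

2820 ft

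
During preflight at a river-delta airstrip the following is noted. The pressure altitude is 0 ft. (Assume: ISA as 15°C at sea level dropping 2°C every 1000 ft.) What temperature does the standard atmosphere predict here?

ISA temperature = 15 − 2 × (0/1000) = 15 − 0 = 15°C.

15°C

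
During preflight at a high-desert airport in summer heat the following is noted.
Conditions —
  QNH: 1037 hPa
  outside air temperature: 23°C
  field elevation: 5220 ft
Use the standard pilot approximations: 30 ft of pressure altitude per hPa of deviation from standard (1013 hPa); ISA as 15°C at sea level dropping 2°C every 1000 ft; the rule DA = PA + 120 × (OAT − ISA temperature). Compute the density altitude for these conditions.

Pressure altitude = 5220 + (1013 − 1037) × 30 = 5220 + (-720) = 4500 ft.
ISA temperature at 4500 ft = 15 − 2 × (4500/1000) = 6°C.
ISA deviation = 23 − 6 = +17°C.
Density altitude = 4500 + 120 × (17) = 6540 ft.

6540 ft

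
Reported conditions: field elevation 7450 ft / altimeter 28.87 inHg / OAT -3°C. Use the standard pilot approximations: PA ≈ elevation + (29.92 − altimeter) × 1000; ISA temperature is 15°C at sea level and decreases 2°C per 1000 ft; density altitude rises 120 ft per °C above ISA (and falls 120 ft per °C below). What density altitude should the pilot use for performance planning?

Pressure altitude = 7450 + (29.92 − 28.87) × 1000 = 7450 + (+1050) = 8500 ft.
ISA temperature at 8500 ft = 15 − 2 × (8500/1000) = -2°C.
ISA deviation = -3 − (-2) = -1°C.
Density altitude = 8500 + 120 × (-1) = 8380 ft.

8380 ft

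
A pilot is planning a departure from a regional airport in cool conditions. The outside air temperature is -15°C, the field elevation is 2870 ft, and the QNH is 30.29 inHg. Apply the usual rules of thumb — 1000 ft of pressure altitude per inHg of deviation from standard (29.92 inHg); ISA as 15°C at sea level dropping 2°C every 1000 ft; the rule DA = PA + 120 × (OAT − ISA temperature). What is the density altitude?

Pressure altitude = 2870 + (29.92 − 30.29) × 1000 = 2870 + (-370) = 2500 ft.
ISA temperature at 2500 ft = 15 − 2 × (2500/1000) = 10°C.
ISA deviation = -15 − 10 = -25°C.
Density altitude = 2500 + 120 × (-25) = -500 ft.

-500 ft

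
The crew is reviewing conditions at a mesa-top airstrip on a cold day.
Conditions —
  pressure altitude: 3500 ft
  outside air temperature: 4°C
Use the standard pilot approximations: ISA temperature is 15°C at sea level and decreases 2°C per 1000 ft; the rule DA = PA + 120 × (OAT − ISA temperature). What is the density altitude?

ISA temperature at 3500 ft = 15 − 2 × (3500/1000) = 8°C.
ISA deviation = 4 − 8 = -4°C.
Density altitude = 3500 + 120 × (-4) = 3500 + (-480) = 3020 ft.

3020 ft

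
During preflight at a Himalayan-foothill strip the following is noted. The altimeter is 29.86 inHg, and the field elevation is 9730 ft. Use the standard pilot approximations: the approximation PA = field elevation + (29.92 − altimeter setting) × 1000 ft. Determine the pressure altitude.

9790 ft

Pressure correction = (29.92 − 29.86) × 1000 = +60 ft.
Pressure altitude = 9730 + (+60) = 9790 ft.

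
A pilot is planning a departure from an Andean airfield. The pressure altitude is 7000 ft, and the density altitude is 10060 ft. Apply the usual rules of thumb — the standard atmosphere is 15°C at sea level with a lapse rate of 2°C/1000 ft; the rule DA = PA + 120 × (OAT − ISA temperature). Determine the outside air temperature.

Density altitude − pressure altitude = 10060 − 7000 = +3060 ft.
At 120 ft/°C that is an ISA deviation of 3060/120 = +25.5°C.
ISA temperature at 7000 ft = 15 − 2 × (7000/1000) = 1°C.
OAT = ISA + deviation = 1 + (+25.5) = 26.5°C.

26.5°C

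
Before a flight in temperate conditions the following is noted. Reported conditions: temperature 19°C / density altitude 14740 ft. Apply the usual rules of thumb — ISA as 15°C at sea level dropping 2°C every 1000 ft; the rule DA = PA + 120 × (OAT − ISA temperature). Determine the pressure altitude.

11500 ft

DA = PA + 120 × (OAT − (15 − 2·PA/1000)) = PA + 120·OAT − 1800 + 0.24·PA = 1.24·PA + 120·OAT − 1800.
So 1.24·PA = 14740 − 120 × 19 + 1800 = 14260.
PA = 14260 / 1.24 = 11500 ft.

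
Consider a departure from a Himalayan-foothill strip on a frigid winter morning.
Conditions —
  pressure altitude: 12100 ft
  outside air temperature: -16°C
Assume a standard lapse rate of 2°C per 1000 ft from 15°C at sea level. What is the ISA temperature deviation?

ISA-6.8°C

ISA temperature at 12100 ft = 15 − 2 × (12100/1000) = -9.2°C.
Deviation = OAT − ISA = -16 − (-9.2) = -6.8°C.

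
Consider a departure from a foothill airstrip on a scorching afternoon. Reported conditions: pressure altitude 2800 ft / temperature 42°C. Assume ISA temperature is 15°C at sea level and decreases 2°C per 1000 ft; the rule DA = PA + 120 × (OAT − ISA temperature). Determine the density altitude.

6712 ft

ISA temperature at 2800 ft = 15 − 2 × (2800/1000) = 9.4°C.
ISA deviation = 42 − 9.4 = +32.6°C.
Density altitude = 2800 + 120 × (32.6) = 2800 + (+3912) = 6712 ft.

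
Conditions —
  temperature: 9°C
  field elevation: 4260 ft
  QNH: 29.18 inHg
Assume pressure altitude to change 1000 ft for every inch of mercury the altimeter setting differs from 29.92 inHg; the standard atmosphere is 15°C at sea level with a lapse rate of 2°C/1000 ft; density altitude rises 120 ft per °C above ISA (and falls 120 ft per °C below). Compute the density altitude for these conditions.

Pressure altitude = 4260 + (29.92 − 29.18) × 1000 = 4260 + (+740) = 5000 ft.
ISA temperature at 5000 ft = 15 − 2 × (5000/1000) = 5°C.
ISA deviation = 9 − 5 = +4°C.
Density altitude = 5000 + 120 × (4) = 5480 ft.

5480 ft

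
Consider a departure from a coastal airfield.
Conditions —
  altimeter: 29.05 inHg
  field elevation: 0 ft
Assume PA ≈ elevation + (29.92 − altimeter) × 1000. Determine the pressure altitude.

870 ft

Pressure correction = (29.92 − 29.05) × 1000 = +870 ft.
Pressure altitude = 0 + (+870) = 870 ft.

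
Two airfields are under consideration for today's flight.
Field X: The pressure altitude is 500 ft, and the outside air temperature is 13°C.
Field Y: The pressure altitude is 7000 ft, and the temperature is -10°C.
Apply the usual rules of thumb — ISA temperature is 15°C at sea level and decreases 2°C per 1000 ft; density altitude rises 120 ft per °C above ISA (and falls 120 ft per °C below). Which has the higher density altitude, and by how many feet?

Field Y by 5300 ft

Field X: ISA temp = 14°C, deviation -1°C, DA = 500 + 120 × (-1) = 380 ft.
Field Y: ISA temp = 1°C, deviation -11°C, DA = 7000 + 120 × (-11) = 5680 ft.
Field Y is higher by 5680 − 380 = 5300 ft.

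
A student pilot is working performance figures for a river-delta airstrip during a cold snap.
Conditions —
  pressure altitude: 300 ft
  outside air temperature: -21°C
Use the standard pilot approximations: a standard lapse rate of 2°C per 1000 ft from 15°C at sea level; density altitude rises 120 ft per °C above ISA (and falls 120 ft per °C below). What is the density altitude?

ISA temperature at 300 ft = 15 − 2 × (300/1000) = 14.4°C.
ISA deviation = -21 − 14.4 = -35.4°C.
Density altitude = 300 + 120 × (-35.4) = 300 + (-4248) = -3948 ft.

-3948 ft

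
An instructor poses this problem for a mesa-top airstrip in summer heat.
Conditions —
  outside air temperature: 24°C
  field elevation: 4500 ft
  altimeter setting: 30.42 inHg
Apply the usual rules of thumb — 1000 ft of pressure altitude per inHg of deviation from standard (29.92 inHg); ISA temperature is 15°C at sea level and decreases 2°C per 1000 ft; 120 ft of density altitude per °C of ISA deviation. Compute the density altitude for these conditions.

Pressure altitude = 4500 + (29.92 − 30.42) × 1000 = 4500 + (-500) = 4000 ft.
ISA temperature at 4000 ft = 15 − 2 × (4000/1000) = 7°C.
ISA deviation = 24 − 7 = +17°C.
Density altitude = 4000 + 120 × (17) = 6040 ft.

6040 ft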